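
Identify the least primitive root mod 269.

φ(269) = 269 − 1 = 268 = 2^2 · 67.
g is a primitive root iff g^(268/q) ≢ 1 (mod 269) for each prime q ∈ {2, 67}.
g = 2: 2^134 ≡ 268; 2^4 ≡ 16 — none is 1, so 2 is a primitive root.
So 2 is the smallest generator of (Z/269Z)^×.

2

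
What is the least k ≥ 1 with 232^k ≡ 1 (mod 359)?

358

The order of 232 must divide φ(359) = 359 − 1 = 358 = 2 · 179.
Divisors of 358: 1, 2, 179, 358.
Evaluate successive powers at the divisors of 358:
232^1 ≡ 232 (mod 359)
232^2 ≡ 333 (mod 359)
232^179 ≡ 358 (mod 359)
232^358 ≡ 1 (mod 359) ✓
The smallest such exponent is 358, so the order of 232 is 358.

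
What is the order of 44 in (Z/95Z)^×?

The order of 44 must divide φ(95) = φ(5·19) = (5−1)·(19−1) = 4·18 = 72 = 2^3 · 3^2.
Divisors of 72: 1, 2, 3, 4, 6, 8, 9, 12, 18, 24, 36, 72.
Check 44^d mod 95 for each divisor in increasing order:
44^1 ≡ 44 (mod 95)
44^2 ≡ 36 (mod 95)
44^3 ≡ 64 (mod 95)
44^4 ≡ 61 (mod 95)
44^6 ≡ 11 (mod 95)
44^8 ≡ 16 (mod 95)
44^9 ≡ 39 (mod 95)
44^12 ≡ 26 (mod 95)
44^18 ≡ 1 (mod 95) ✓
Therefore the multiplicative order of 44 modulo 95 is 18.

18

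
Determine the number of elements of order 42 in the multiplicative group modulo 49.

12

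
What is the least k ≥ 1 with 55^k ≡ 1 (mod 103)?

51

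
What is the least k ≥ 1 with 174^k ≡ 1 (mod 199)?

Since 174 ∈ (Z/199Z)^×, its order divides φ(199) = 199 − 1 = 198 = 2 · 3^2 · 11.
Divisors of 198: 1, 2, 3, 6, 9, 11, 18, 22, 33, 66, 99, 198.
Evaluate successive powers at the divisors of 198:
174^1 ≡ 174 (mod 199)
174^2 ≡ 28 (mod 199)
174^3 ≡ 96 (mod 199)
174^6 ≡ 62 (mod 199)
174^9 ≡ 181 (mod 199)
174^11 ≡ 93 (mod 199)
174^18 ≡ 125 (mod 199)
174^22 ≡ 92 (mod 199)
174^33 ≡ 198 (mod 199)
174^66 ≡ 1 (mod 199) ✓
Therefore the multiplicative order of 174 modulo 199 is 66.

66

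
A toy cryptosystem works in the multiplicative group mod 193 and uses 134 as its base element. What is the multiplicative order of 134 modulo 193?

By Lagrange's theorem, ord_193(134) divides φ(193) = 193 − 1 = 192 = 2^6 · 3.
Divisors of 192: 1, 2, 3, 4, 6, 8, 12, 16, 24, 32, 48, 64, 96, 192.
Test each divisor d:
134^1 ≡ 134 (mod 193)
134^2 ≡ 7 (mod 193)
134^3 ≡ 166 (mod 193)
134^4 ≡ 49 (mod 193)
134^6 ≡ 150 (mod 193)
134^8 ≡ 85 (mod 193)
134^12 ≡ 112 (mod 193)
134^16 ≡ 84 (mod 193)
134^24 ≡ 192 (mod 193)
134^32 ≡ 108 (mod 193)
134^48 ≡ 1 (mod 193) ✓
Hence ord(134) = 48.

48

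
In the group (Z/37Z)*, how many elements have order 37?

φ(37) = 37 − 1 = 36 = 2^2 · 3^2.
In a cyclic group of order 36, there are φ(d) elements of order d for each divisor d of 36, and zero for non-divisors.
Since 37 ∤ 36, the count is 0.

0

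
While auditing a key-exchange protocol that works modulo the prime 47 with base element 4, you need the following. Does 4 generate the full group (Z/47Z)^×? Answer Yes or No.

φ(47) = 47 − 1 = 46 = 2 · 23.
It suffices to check that the order of 4 is not a proper divisor of 46: compute 4^(46/q) for q ∈ {2, 23}.
4^23 ≡ 1 (mod 47)  [q = 2: ≡ 1 ✗]
4^2 ≡ 16 (mod 47)  [q = 23: ≢ 1 ✓]
The check at q = 2 fails, so 4 generates a proper subgroup.

No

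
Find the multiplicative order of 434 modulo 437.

198

By Lagrange's theorem, ord_437(434) divides φ(437) = φ(19·23) = (19−1)·(23−1) = 18·22 = 396 = 2^2 · 3^2 · 11.
Divisors of 396: 1, 2, 3, 4, 6, 9, 11, 12, 18, 22, 33, 36, 44, 66, 99, 132, 198, 396.
Check 434^d mod 437 for each divisor in increasing order:
434^1 ≡ 434
434^2 ≡ 9
434^3 ≡ 410
434^4 ≡ 81
434^6 ≡ 292
434^9 ≡ 419
434^11 ≡ 275
434^12 ≡ 49
434^18 ≡ 324
434^22 ≡ 24
434^33 ≡ 45
434^36 ≡ 96
434^44 ≡ 139
434^66 ≡ 277
434^99 ≡ 229
434^132 ≡ 254
434^198 ≡ 1
Therefore the multiplicative order of 434 modulo 437 is 198.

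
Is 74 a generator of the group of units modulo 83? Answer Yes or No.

Yes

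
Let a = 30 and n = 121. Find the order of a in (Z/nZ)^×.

110

Since 30 ∈ (Z/121Z)^×, its order divides φ(121) = φ(11^2) = 11·(11−1) = 110 = 2 · 5 · 11.
Divisors of 110: 1, 2, 5, 10, 11, 22, 55, 110.
Test each divisor d:
30^1 ≡ 30 (mod 121)
30^2 ≡ 53 (mod 121)
30^5 ≡ 54 (mod 121)
30^10 ≡ 12 (mod 121)
30^11 ≡ 118 (mod 121)
30^22 ≡ 9 (mod 121)
30^55 ≡ 120 (mod 121)
30^110 ≡ 1 (mod 121) ✓
So ord_121(30) = 110.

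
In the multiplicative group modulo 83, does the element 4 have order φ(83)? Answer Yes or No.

No

φ(83) = 83 − 1 = 82 = 2 · 41.
It suffices to check that the order of 4 is not a proper divisor of 82: compute 4^(82/q) for q ∈ {2, 41}.
4^41 ≡ 1 (mod 83)  [q = 2: ≡ 1 ✗]
4^2 ≡ 16 (mod 83)  [q = 41: ≢ 1 ✓]
Since 4^41 ≡ 1, the order of 4 divides 41 < 82, so 4 is not a primitive root.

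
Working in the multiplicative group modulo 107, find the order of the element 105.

53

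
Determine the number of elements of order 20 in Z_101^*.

8

φ(101) = 101 − 1 = 100 = 2^2 · 5^2.
In a cyclic group of order 100, there are φ(d) elements of order d for each divisor d of 100, and zero for non-divisors.
20 = 2^2 · 5 divides 100, and φ(20) = 8.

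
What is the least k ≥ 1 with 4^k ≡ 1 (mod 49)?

By Lagrange's theorem, ord_49(4) divides φ(49) = φ(7^2) = 7·(7−1) = 42 = 2 · 3 · 7.
Divisors of 42: 1, 2, 3, 6, 7, 14, 21, 42.
Evaluate successive powers at the divisors of 42:
4^1 ≡ 4 (mod 49)
4^2 ≡ 16 (mod 49)
4^3 ≡ 15 (mod 49)
4^6 ≡ 29 (mod 49)
4^7 ≡ 18 (mod 49)
4^14 ≡ 30 (mod 49)
4^21 ≡ 1 (mod 49) ✓
The smallest such exponent is 21, so the order of 4 is 21.

21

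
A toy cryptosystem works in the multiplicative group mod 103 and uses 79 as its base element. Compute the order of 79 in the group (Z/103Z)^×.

17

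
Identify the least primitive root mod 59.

2

φ(59) = 59 − 1 = 58 = 2 · 29.
Test candidates g = 2, 3, … against the prime factors q ∈ {2, 29} of φ(59): g is a generator iff g^(58/q) ≢ 1 for every such q.
g = 2: 2^29 ≡ 58; 2^2 ≡ 4 — none is 1, so 2 is a primitive root.
Hence the least primitive root of 59 is 2.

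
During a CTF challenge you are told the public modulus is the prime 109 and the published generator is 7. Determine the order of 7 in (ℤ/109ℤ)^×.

By Lagrange's theorem, ord_109(7) divides φ(109) = 109 − 1 = 108 = 2^2 · 3^3.
Divisors of 108: 1, 2, 3, 4, 6, 9, 12, 18, 27, 36, 54, 108.
Evaluate successive powers at the divisors of 108:
7^1 ≡ 7 (mod 109)
7^2 ≡ 49 (mod 109)
7^3 ≡ 16 (mod 109)
7^4 ≡ 3 (mod 109)
7^6 ≡ 38 (mod 109)
7^9 ≡ 63 (mod 109)
7^12 ≡ 27 (mod 109)
7^18 ≡ 45 (mod 109)
7^27 ≡ 1 (mod 109) ✓
The smallest such exponent is 27, so the order of 7 is 27.

27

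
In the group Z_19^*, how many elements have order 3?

2

φ(19) = 19 − 1 = 18 = 2 · 3^2.
In a cyclic group of order 18, there are φ(d) elements of order d for each divisor d of 18, and zero for non-divisors.
3 | 18, and φ(3) = 3 − 1 = 2.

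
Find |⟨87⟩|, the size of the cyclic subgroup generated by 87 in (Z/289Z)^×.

136

Since 87 ∈ (Z/289Z)^×, its order divides φ(289) = φ(17^2) = 17·(17−1) = 272 = 2^4 · 17.
Divisors of 272: 1, 2, 4, 8, 16, 17, 34, 68, 136, 272.
Evaluate successive powers at the divisors of 272:
87^1 ≡ 87
87^2 ≡ 55
87^4 ≡ 135
87^8 ≡ 18
87^16 ≡ 35
87^17 ≡ 155
87^34 ≡ 38
87^68 ≡ 288
87^136 ≡ 1
Therefore the multiplicative order of 87 modulo 289 is 136.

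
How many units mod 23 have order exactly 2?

φ(23) = 23 − 1 = 22 = 2 · 11.
Since (Z/23Z)^× is cyclic of order 22, the number of elements of order d is φ(d) when d | 22 and 0 otherwise.
2 | 22, and φ(2) = 2 − 1 = 1.

1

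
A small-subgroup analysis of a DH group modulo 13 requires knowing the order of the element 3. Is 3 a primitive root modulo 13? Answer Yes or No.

φ(13) = 13 − 1 = 12 = 2^2 · 3.
Test 3^(12/q) mod 13 for each prime factor q of 12:
3^6 ≡ 1 (mod 13)  [q = 2: ≡ 1 ✗]
3^4 ≡ 3 (mod 13)  [q = 3: ≢ 1 ✓]
Since 3^6 ≡ 1, the order of 3 divides 6 < 12, so 3 is not a primitive root.

No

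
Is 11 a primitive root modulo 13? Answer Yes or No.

Yes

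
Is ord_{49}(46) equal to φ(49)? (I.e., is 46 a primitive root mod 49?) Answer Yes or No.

No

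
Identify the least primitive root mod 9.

2

φ(9) = φ(3^2) = 3·(3−1) = 6 = 2 · 3.
Test candidates g = 2, 3, … against the prime factors q ∈ {2, 3} of φ(9): g is a generator iff g^(6/q) ≢ 1 for every such q.
g = 2: 2^3 ≡ 8; 2^2 ≡ 4 — none is 1, so 2 is a primitive root.
Hence the least primitive root of 9 is 2.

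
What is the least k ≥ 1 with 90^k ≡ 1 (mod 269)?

By Lagrange's theorem, ord_269(90) divides φ(269) = 269 − 1 = 268 = 2^2 · 67.
Divisors of 268: 1, 2, 4, 67, 134, 268.
Test each divisor d:
90^1 ≡ 90 (mod 269)
90^2 ≡ 30 (mod 269)
90^4 ≡ 93 (mod 269)
90^67 ≡ 82 (mod 269)
90^134 ≡ 268 (mod 269)
90^268 ≡ 1 (mod 269) ✓
The smallest such exponent is 268, so the order of 90 is 268.

268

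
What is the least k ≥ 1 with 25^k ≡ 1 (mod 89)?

By Lagrange's theorem, ord_89(25) divides φ(89) = 89 − 1 = 88 = 2^3 · 11.
Divisors of 88: 1, 2, 4, 8, 11, 22, 44, 88.
Check 25^d mod 89 for each divisor in increasing order:
25^1 ≡ 25 (mod 89)
25^2 ≡ 2 (mod 89)
25^4 ≡ 4 (mod 89)
25^8 ≡ 16 (mod 89)
25^11 ≡ 88 (mod 89)
25^22 ≡ 1 (mod 89) ✓
Therefore the multiplicative order of 25 modulo 89 is 22.

22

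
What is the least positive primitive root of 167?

φ(167) = 167 − 1 = 166 = 2 · 83.
Test candidates g = 2, 3, … against the prime factors q ∈ {2, 83} of φ(167): g is a generator iff g^(166/q) ≢ 1 for every such q.
g = 2: 2^83 ≡ 1 — hits 1, so not a primitive root.
g = 3: 3^83 ≡ 1 — hits 1, so not a primitive root.
g = 4: 4^83 ≡ 1 — hits 1, so not a primitive root.
g = 5: 5^83 ≡ 166; 5^2 ≡ 25 — none is 1, so 5 is a primitive root.
So 5 is the smallest generator of (Z/167Z)^×.

5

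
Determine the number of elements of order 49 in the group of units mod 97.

0

φ(97) = 97 − 1 = 96 = 2^5 · 3.
In a cyclic group of order 96, there are φ(d) elements of order d for each divisor d of 96, and zero for non-divisors.
Here 96 is not a multiple of 49, so there are no elements of order 49.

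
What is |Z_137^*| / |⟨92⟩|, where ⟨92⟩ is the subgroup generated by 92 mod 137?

ord(92) | φ(137) = 137 − 1 = 136 = 2^3 · 17.
Divisors of 136: 1, 2, 4, 8, 17, 34, 68, 136.
Test each divisor d:
92^1 ≡ 92 (mod 137)
92^2 ≡ 107 (mod 137)
92^4 ≡ 78 (mod 137)
92^8 ≡ 56 (mod 137)
92^17 ≡ 127 (mod 137)
92^34 ≡ 100 (mod 137)
92^68 ≡ 136 (mod 137)
92^136 ≡ 1 (mod 137) ✓
Thus |⟨92⟩| = ord(92) = 136.
Index = |(Z/137Z)^×| / |⟨92⟩| = 136 / 136 = 1.

1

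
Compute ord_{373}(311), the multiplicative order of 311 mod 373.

372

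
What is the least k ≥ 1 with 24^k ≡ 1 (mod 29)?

7

By Lagrange's theorem, ord_29(24) divides φ(29) = 29 − 1 = 28 = 2^2 · 7.
Divisors of 28: 1, 2, 4, 7, 14, 28.
Compute 24^d (mod 29) for the divisors d until we hit 1:
24^1 ≡ 24
24^2 ≡ 25
24^4 ≡ 16
24^7 ≡ 1
Therefore the multiplicative order of 24 modulo 29 is 7.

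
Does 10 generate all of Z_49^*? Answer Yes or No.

φ(49) = φ(7^2) = 7·(7−1) = 42 = 2 · 3 · 7.
10 is a primitive root mod 49 iff 10^(φ(49)/q) ≢ 1 for every prime q | φ(49), i.e. q ∈ {2, 3, 7}.
10^21 ≡ 48 (mod 49)  [q = 2: ≢ 1 ✓]
10^14 ≡ 30 (mod 49)  [q = 3: ≢ 1 ✓]
10^6 ≡ 8 (mod 49)  [q = 7: ≢ 1 ✓]
None equal 1, so ord_49(10) = 42: 10 is a primitive root.

Yes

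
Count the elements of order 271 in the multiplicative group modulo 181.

0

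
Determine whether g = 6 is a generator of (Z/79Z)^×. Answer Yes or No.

φ(79) = 79 − 1 = 78 = 2 · 3 · 13.
6 is a primitive root mod 79 iff 6^(φ(79)/q) ≢ 1 for every prime q | φ(79), i.e. q ∈ {2, 3, 13}.
6^39 ≡ 78 (mod 79)  [q = 2: ≢ 1 ✓]
6^26 ≡ 55 (mod 79)  [q = 3: ≢ 1 ✓]
6^6 ≡ 46 (mod 79)  [q = 13: ≢ 1 ✓]
None equal 1, so ord_79(6) = 78: 6 is a primitive root.

Yes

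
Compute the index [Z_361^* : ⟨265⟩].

9

The order of 265 must divide φ(361) = φ(19^2) = 19·(19−1) = 342 = 2 · 3^2 · 19.
Divisors of 342: 1, 2, 3, 6, 9, 18, 19, 38, 57, 114, 171, 342.
Test each divisor d:
265^1 ≡ 265 (mod 361)
265^2 ≡ 191 (mod 361)
265^3 ≡ 75 (mod 361)
265^6 ≡ 210 (mod 361)
265^9 ≡ 227 (mod 361)
265^18 ≡ 267 (mod 361)
265^19 ≡ 360 (mod 361)
265^38 ≡ 1 (mod 361) ✓
The order of 265 is 38, so the subgroup it generates has 38 elements.
The index is φ(361) / ord(265) = 342 / 38 = 9.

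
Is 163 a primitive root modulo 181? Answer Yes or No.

Yes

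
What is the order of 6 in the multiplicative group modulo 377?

84

The order of 6 must divide φ(377) = φ(13·29) = (13−1)·(29−1) = 12·28 = 336 = 2^4 · 3 · 7.
Divisors of 336: 1, 2, 3, 4, 6, 7, 8, 12, 14, 16, 21, 24, 28, 42, 48, 56, 84, 112, 168, 336.
Check 6^d mod 377 for each divisor in increasing order:
6^1 ≡ 6
6^2 ≡ 36
6^3 ≡ 216
6^4 ≡ 165
6^6 ≡ 285
6^7 ≡ 202
6^8 ≡ 81
6^12 ≡ 170
6^14 ≡ 88
6^16 ≡ 152
6^21 ≡ 57
6^24 ≡ 248
6^28 ≡ 204
6^42 ≡ 233
6^48 ≡ 53
6^56 ≡ 146
6^84 ≡ 1
So ord_377(6) = 84.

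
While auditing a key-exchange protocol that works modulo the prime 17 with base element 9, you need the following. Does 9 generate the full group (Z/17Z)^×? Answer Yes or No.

φ(17) = 17 − 1 = 16 = 2^4.
An element g generates (Z/17Z)^× iff g^(16/q) ≢ 1 (mod 17) for each prime q ∈ {2}.
9^8 ≡ 1 (mod 17)  [q = 2: ≡ 1 ✗]
The check at q = 2 fails, so 9 generates a proper subgroup.

No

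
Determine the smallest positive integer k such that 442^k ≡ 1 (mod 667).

By Lagrange's theorem, ord_667(442) divides φ(667) = φ(23·29) = (23−1)·(29−1) = 22·28 = 616 = 2^3 · 7 · 11.
Divisors of 616: 1, 2, 4, 7, 8, 11, 14, 22, 28, 44, 56, 77, 88, 154, 308, 616.
Evaluate successive powers at the divisors of 616:
442^1 ≡ 442 (mod 667)
442^2 ≡ 600 (mod 667)
442^4 ≡ 487 (mod 667)
442^7 ≡ 523 (mod 667)
442^8 ≡ 384 (mod 667)
442^11 ≡ 574 (mod 667)
442^14 ≡ 59 (mod 667)
442^22 ≡ 645 (mod 667)
442^28 ≡ 146 (mod 667)
442^44 ≡ 484 (mod 667)
442^56 ≡ 639 (mod 667)
442^77 ≡ 436 (mod 667)
442^88 ≡ 139 (mod 667)
442^154 ≡ 1 (mod 667) ✓
The smallest such exponent is 154, so the order of 442 is 154.

154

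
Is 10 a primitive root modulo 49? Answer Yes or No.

Yes

φ(49) = φ(7^2) = 7·(7−1) = 42 = 2 · 3 · 7.
It suffices to check that the order of 10 is not a proper divisor of 42: compute 10^(42/q) for q ∈ {2, 3, 7}.
10^21 ≡ 48 (mod 49)  [q = 2: ≢ 1 ✓]
10^14 ≡ 30 (mod 49)  [q = 3: ≢ 1 ✓]
10^6 ≡ 8 (mod 49)  [q = 7: ≢ 1 ✓]
Every test exponent gives a nontrivial residue, hence 10 generates the full group.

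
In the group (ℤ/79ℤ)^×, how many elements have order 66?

φ(79) = 79 − 1 = 78 = 2 · 3 · 13.
In a cyclic group of order 78, there are φ(d) elements of order d for each divisor d of 78, and zero for non-divisors.
Here 78 is not a multiple of 66, so there are no elements of order 66.

0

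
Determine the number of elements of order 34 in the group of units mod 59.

φ(59) = 59 − 1 = 58 = 2 · 29.
Since (Z/59Z)^× is cyclic of order 58, the number of elements of order d is φ(d) when d | 58 and 0 otherwise.
Since 34 ∤ 58, the count is 0.

0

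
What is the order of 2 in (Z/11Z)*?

10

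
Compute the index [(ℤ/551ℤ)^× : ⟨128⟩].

The order of 128 must divide φ(551) = φ(19·29) = (19−1)·(29−1) = 18·28 = 504 = 2^3 · 3^2 · 7.
Divisors of 504: 1, 2, 3, 4, 6, 7, 8, 9, 12, 14, 18, 21, 24, 28, 36, 42, 56, 63, 72, 84, 126, 168, 252, 504.
Compute 128^d (mod 551) for the divisors d until we hit 1:
128^1 ≡ 128 (mod 551)
128^2 ≡ 405 (mod 551)
128^3 ≡ 46 (mod 551)
128^4 ≡ 378 (mod 551)
128^6 ≡ 463 (mod 551)
128^7 ≡ 307 (mod 551)
128^8 ≡ 175 (mod 551)
128^9 ≡ 360 (mod 551)
128^12 ≡ 30 (mod 551)
128^14 ≡ 28 (mod 551)
128^18 ≡ 115 (mod 551)
128^21 ≡ 331 (mod 551)
128^24 ≡ 349 (mod 551)
128^28 ≡ 233 (mod 551)
128^36 ≡ 1 (mod 551) ✓
The order of 128 is 36, so the subgroup it generates has 36 elements.
Index = |(Z/551Z)^×| / |⟨128⟩| = 504 / 36 = 14.

14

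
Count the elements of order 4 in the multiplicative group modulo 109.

2

φ(109) = 109 − 1 = 108 = 2^2 · 3^3.
(Z/109Z)^× is cyclic (|G| = 108); a cyclic group of order m has exactly φ(d) elements of each order d | m, and none otherwise.
4 = 2^2 divides 108, and φ(4) = 2.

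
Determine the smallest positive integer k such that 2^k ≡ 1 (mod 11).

10

By Lagrange's theorem, ord_11(2) divides φ(11) = 11 − 1 = 10 = 2 · 5.
Divisors of 10: 1, 2, 5, 10.
Test each divisor d:
2^1 ≡ 2 (mod 11)
2^2 ≡ 4 (mod 11)
2^5 ≡ 10 (mod 11)
2^10 ≡ 1 (mod 11) ✓
Therefore the multiplicative order of 2 modulo 11 is 10.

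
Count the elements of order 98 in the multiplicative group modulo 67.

0

φ(67) = 67 − 1 = 66 = 2 · 3 · 11.
In a cyclic group of order 66, there are φ(d) elements of order d for each divisor d of 66, and zero for non-divisors.
Here 66 is not a multiple of 98, so there are no elements of order 98.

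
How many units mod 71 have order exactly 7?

6

φ(71) = 71 − 1 = 70 = 2 · 5 · 7.
(Z/71Z)^× is cyclic (|G| = 70); a cyclic group of order m has exactly φ(d) elements of each order d | m, and none otherwise.
7 | 70, and φ(7) = 7 − 1 = 6.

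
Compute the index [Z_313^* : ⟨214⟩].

The order of 214 must divide φ(313) = 313 − 1 = 312 = 2^3 · 3 · 13.
Divisors of 312: 1, 2, 3, 4, 6, 8, 12, 13, 24, 26, 39, 52, 78, 104, 156, 312.
Compute 214^d (mod 313) for the divisors d until we hit 1:
214^1 ≡ 214 (mod 313)
214^2 ≡ 98 (mod 313)
214^3 ≡ 1 (mod 313) ✓
Thus |⟨214⟩| = ord(214) = 3.
Index = |(Z/313Z)^×| / |⟨214⟩| = 312 / 3 = 104.

104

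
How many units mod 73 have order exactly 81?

φ(73) = 73 − 1 = 72 = 2^3 · 3^2.
(Z/73Z)^× is cyclic (|G| = 72); a cyclic group of order m has exactly φ(d) elements of each order d | m, and none otherwise.
Here 72 is not a multiple of 81, so there are no elements of order 81.

0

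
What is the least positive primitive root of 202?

φ(202) = φ(2)·φ(101) = 1·100 = 100 = 2^2 · 5^2.
g is a primitive root iff g^(100/q) ≢ 1 (mod 202) for each prime q ∈ {2, 5}.
g = 2: gcd(2, 202) = 2 > 1, not a unit — skip.
g = 3: 3^50 ≡ 201; 3^20 ≡ 185 — none is 1, so 3 is a primitive root.
Hence the least primitive root of 202 is 3.

3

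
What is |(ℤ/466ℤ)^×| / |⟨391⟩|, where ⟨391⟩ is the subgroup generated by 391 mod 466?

Since 391 ∈ (Z/466Z)^×, its order divides φ(466) = φ(2)·φ(233) = 1·232 = 232 = 2^3 · 29.
Divisors of 232: 1, 2, 4, 8, 29, 58, 116, 232.
Test each divisor d:
391^1 ≡ 391 (mod 466)
391^2 ≡ 33 (mod 466)
391^4 ≡ 157 (mod 466)
391^8 ≡ 417 (mod 466)
391^29 ≡ 97 (mod 466)
391^58 ≡ 89 (mod 466)
391^116 ≡ 465 (mod 466)
391^232 ≡ 1 (mod 466) ✓
Thus |⟨391⟩| = ord(391) = 232.
The index is φ(466) / ord(391) = 232 / 232 = 1.

1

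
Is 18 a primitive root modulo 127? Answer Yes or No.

φ(127) = 127 − 1 = 126 = 2 · 3^2 · 7.
An element g generates (Z/127Z)^× iff g^(126/q) ≢ 1 (mod 127) for each prime q ∈ {2, 3, 7}.
18^63 ≡ 1 (mod 127)  [q = 2: ≡ 1 ✗]
18^42 ≡ 19 (mod 127)  [q = 3: ≢ 1 ✓]
18^18 ≡ 2 (mod 127)  [q = 7: ≢ 1 ✓]
Since 18^63 ≡ 1, the order of 18 divides 63 < 126, so 18 is not a primitive root.

No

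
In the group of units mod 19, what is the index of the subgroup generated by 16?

2

ord(16) | φ(19) = 19 − 1 = 18 = 2 · 3^2.
Divisors of 18: 1, 2, 3, 6, 9, 18.
Compute 16^d (mod 19) for the divisors d until we hit 1:
16^1 ≡ 16 (mod 19)
16^2 ≡ 9 (mod 19)
16^3 ≡ 11 (mod 19)
16^6 ≡ 7 (mod 19)
16^9 ≡ 1 (mod 19) ✓
So ord_19(16) = 9, hence |⟨16⟩| = 9.
Index = |(Z/19Z)^×| / |⟨16⟩| = 18 / 9 = 2.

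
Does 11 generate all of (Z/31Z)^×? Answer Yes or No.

Yes

φ(31) = 31 − 1 = 30 = 2 · 3 · 5.
It suffices to check that the order of 11 is not a proper divisor of 30: compute 11^(30/q) for q ∈ {2, 3, 5}.
11^15 ≡ 30 (mod 31)  [q = 2: ≢ 1 ✓]
11^10 ≡ 5 (mod 31)  [q = 3: ≢ 1 ✓]
11^6 ≡ 4 (mod 31)  [q = 5: ≢ 1 ✓]
None equal 1, so ord_31(11) = 30: 11 is a primitive root.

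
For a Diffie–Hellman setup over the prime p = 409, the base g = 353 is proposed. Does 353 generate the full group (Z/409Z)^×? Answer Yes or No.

φ(409) = 409 − 1 = 408 = 2^3 · 3 · 17.
It suffices to check that the order of 353 is not a proper divisor of 408: compute 353^(408/q) for q ∈ {2, 3, 17}.
353^204 ≡ 408 (mod 409)  [q = 2: ≢ 1 ✓]
353^136 ≡ 53 (mod 409)  [q = 3: ≢ 1 ✓]
353^24 ≡ 30 (mod 409)  [q = 17: ≢ 1 ✓]
All checks pass, so 353 has order 408 and is a primitive root modulo 409.

Yes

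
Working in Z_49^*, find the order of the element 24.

42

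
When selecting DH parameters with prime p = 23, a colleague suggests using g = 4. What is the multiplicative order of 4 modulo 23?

Since 4 ∈ (Z/23Z)^×, its order divides φ(23) = 23 − 1 = 22 = 2 · 11.
Divisors of 22: 1, 2, 11, 22.
Compute 4^d (mod 23) for the divisors d until we hit 1:
4^1 ≡ 4 (mod 23)
4^2 ≡ 16 (mod 23)
4^11 ≡ 1 (mod 23) ✓
The smallest such exponent is 11, so the order of 4 is 11.

11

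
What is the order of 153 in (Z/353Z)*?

176

Since 153 ∈ (Z/353Z)^×, its order divides φ(353) = 353 − 1 = 352 = 2^5 · 11.
Divisors of 352: 1, 2, 4, 8, 11, 16, 22, 32, 44, 88, 176, 352.
Compute 153^d (mod 353) for the divisors d until we hit 1:
153^1 ≡ 153 (mod 353)
153^2 ≡ 111 (mod 353)
153^4 ≡ 319 (mod 353)
153^8 ≡ 97 (mod 353)
153^11 ≡ 253 (mod 353)
153^16 ≡ 231 (mod 353)
153^22 ≡ 116 (mod 353)
153^32 ≡ 58 (mod 353)
153^44 ≡ 42 (mod 353)
153^88 ≡ 352 (mod 353)
153^176 ≡ 1 (mod 353) ✓
Hence ord(153) = 176.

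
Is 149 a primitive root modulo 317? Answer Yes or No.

No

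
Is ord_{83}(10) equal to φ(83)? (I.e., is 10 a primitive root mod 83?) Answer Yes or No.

No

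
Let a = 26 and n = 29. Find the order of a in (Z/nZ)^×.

Since 26 ∈ (Z/29Z)^×, its order divides φ(29) = 29 − 1 = 28 = 2^2 · 7.
Divisors of 28: 1, 2, 4, 7, 14, 28.
Compute 26^d (mod 29) for the divisors d until we hit 1:
26^1 ≡ 26
26^2 ≡ 9
26^4 ≡ 23
26^7 ≡ 17
26^14 ≡ 28
26^28 ≡ 1
Hence ord(26) = 28.

28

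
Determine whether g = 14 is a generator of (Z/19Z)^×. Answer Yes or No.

φ(19) = 19 − 1 = 18 = 2 · 3^2.
Test 14^(18/q) mod 19 for each prime factor q of 18:
14^9 ≡ 18 (mod 19)  [q = 2: ≢ 1 ✓]
14^6 ≡ 7 (mod 19)  [q = 3: ≢ 1 ✓]
Every test exponent gives a nontrivial residue, hence 14 generates the full group.

Yes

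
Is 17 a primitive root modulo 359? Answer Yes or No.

φ(359) = 359 − 1 = 358 = 2 · 179.
Test 17^(358/q) mod 359 for each prime factor q of 358:
17^179 ≡ 1 (mod 359)  [q = 2: ≡ 1 ✗]
17^2 ≡ 289 (mod 359)  [q = 179: ≢ 1 ✓]
17^179 ≡ 1 shows ord(17) | 179, strictly less than φ(359); not a primitive root.

No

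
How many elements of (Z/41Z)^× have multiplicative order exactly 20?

8

φ(41) = 41 − 1 = 40 = 2^3 · 5.
Since (Z/41Z)^× is cyclic of order 40, the number of elements of order d is φ(d) when d | 40 and 0 otherwise.
20 = 2^2 · 5 divides 40, and φ(20) = 8.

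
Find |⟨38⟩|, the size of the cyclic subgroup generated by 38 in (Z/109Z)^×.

9

By Lagrange's theorem, ord_109(38) divides φ(109) = 109 − 1 = 108 = 2^2 · 3^3.
Divisors of 108: 1, 2, 3, 4, 6, 9, 12, 18, 27, 36, 54, 108.
Check 38^d mod 109 for each divisor in increasing order:
38^1 ≡ 38 (mod 109)
38^2 ≡ 27 (mod 109)
38^3 ≡ 45 (mod 109)
38^4 ≡ 75 (mod 109)
38^6 ≡ 63 (mod 109)
38^9 ≡ 1 (mod 109) ✓
So ord_109(38) = 9.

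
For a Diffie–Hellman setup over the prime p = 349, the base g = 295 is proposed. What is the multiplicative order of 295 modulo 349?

348

The order of 295 must divide φ(349) = 349 − 1 = 348 = 2^2 · 3 · 29.
Divisors of 348: 1, 2, 3, 4, 6, 12, 29, 58, 87, 116, 174, 348.
Compute 295^d (mod 349) for the divisors d until we hit 1:
295^1 ≡ 295
295^2 ≡ 124
295^3 ≡ 284
295^4 ≡ 20
295^6 ≡ 37
295^12 ≡ 322
295^29 ≡ 24
295^58 ≡ 227
295^87 ≡ 213
295^116 ≡ 226
295^174 ≡ 348
295^348 ≡ 1
The smallest such exponent is 348, so the order of 295 is 348.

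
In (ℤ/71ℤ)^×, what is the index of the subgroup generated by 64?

By Lagrange's theorem, ord_71(64) divides φ(71) = 71 − 1 = 70 = 2 · 5 · 7.
Divisors of 70: 1, 2, 5, 7, 10, 14, 35, 70.
Evaluate successive powers at the divisors of 70:
64^1 ≡ 64 (mod 71)
64^2 ≡ 49 (mod 71)
64^5 ≡ 20 (mod 71)
64^7 ≡ 57 (mod 71)
64^10 ≡ 45 (mod 71)
64^14 ≡ 54 (mod 71)
64^35 ≡ 1 (mod 71) ✓
So ord_71(64) = 35, hence |⟨64⟩| = 35.
Index = |(Z/71Z)^×| / |⟨64⟩| = 70 / 35 = 2.

2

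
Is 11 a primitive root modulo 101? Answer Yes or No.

φ(101) = 101 − 1 = 100 = 2^2 · 5^2.
An element g generates (Z/101Z)^× iff g^(100/q) ≢ 1 (mod 101) for each prime q ∈ {2, 5}.
11^50 ≡ 100 (mod 101)  [q = 2: ≢ 1 ✓]
11^20 ≡ 87 (mod 101)  [q = 5: ≢ 1 ✓]
Every test exponent gives a nontrivial residue, hence 11 generates the full group.

Yes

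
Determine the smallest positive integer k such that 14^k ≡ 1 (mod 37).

12

The order of 14 must divide φ(37) = 37 − 1 = 36 = 2^2 · 3^2.
Divisors of 36: 1, 2, 3, 4, 6, 9, 12, 18, 36.
Compute 14^d (mod 37) for the divisors d until we hit 1:
14^1 ≡ 14 (mod 37)
14^2 ≡ 11 (mod 37)
14^3 ≡ 6 (mod 37)
14^4 ≡ 10 (mod 37)
14^6 ≡ 36 (mod 37)
14^9 ≡ 31 (mod 37)
14^12 ≡ 1 (mod 37) ✓
The smallest such exponent is 12, so the order of 14 is 12.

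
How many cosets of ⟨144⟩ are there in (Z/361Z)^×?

6

Since 144 ∈ (Z/361Z)^×, its order divides φ(361) = φ(19^2) = 19·(19−1) = 342 = 2 · 3^2 · 19.
Divisors of 342: 1, 2, 3, 6, 9, 18, 19, 38, 57, 114, 171, 342.
Check 144^d mod 361 for each divisor in increasing order:
144^1 ≡ 144
144^2 ≡ 159
144^3 ≡ 153
144^6 ≡ 305
144^9 ≡ 96
144^18 ≡ 191
144^19 ≡ 68
144^38 ≡ 292
144^57 ≡ 1
So ord_361(144) = 57, hence |⟨144⟩| = 57.
The index is φ(361) / ord(144) = 342 / 57 = 6.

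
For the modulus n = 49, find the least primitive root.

3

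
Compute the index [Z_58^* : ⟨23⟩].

Since 23 ∈ (Z/58Z)^×, its order divides φ(58) = φ(2)·φ(29) = 1·28 = 28 = 2^2 · 7.
Divisors of 28: 1, 2, 4, 7, 14, 28.
Check 23^d mod 58 for each divisor in increasing order:
23^1 ≡ 23
23^2 ≡ 7
23^4 ≡ 49
23^7 ≡ 1
Thus |⟨23⟩| = ord(23) = 7.
The index is φ(58) / ord(23) = 28 / 7 = 4.

4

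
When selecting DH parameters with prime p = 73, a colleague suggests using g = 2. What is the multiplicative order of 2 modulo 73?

9

The order of 2 must divide φ(73) = 73 − 1 = 72 = 2^3 · 3^2.
Divisors of 72: 1, 2, 3, 4, 6, 8, 9, 12, 18, 24, 36, 72.
Test each divisor d:
2^1 ≡ 2
2^2 ≡ 4
2^3 ≡ 8
2^4 ≡ 16
2^6 ≡ 64
2^8 ≡ 37
2^9 ≡ 1
Therefore the multiplicative order of 2 modulo 73 is 9.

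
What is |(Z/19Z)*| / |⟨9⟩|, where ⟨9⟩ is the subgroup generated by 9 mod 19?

2

The order of 9 must divide φ(19) = 19 − 1 = 18 = 2 · 3^2.
Divisors of 18: 1, 2, 3, 6, 9, 18.
Test each divisor d:
9^1 ≡ 9 (mod 19)
9^2 ≡ 5 (mod 19)
9^3 ≡ 7 (mod 19)
9^6 ≡ 11 (mod 19)
9^9 ≡ 1 (mod 19) ✓
The order of 9 is 9, so the subgroup it generates has 9 elements.
[(Z/19Z)^× : ⟨9⟩] = 18/9 = 2.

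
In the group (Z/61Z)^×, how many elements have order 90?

0

φ(61) = 61 − 1 = 60 = 2^2 · 3 · 5.
Since (Z/61Z)^× is cyclic of order 60, the number of elements of order d is φ(d) when d | 60 and 0 otherwise.
Since 90 ∤ 60, the count is 0.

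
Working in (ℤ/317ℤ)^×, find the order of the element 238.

158

The order of 238 must divide φ(317) = 317 − 1 = 316 = 2^2 · 79.
Divisors of 316: 1, 2, 4, 79, 158, 316.
Evaluate successive powers at the divisors of 316:
238^1 ≡ 238 (mod 317)
238^2 ≡ 218 (mod 317)
238^4 ≡ 291 (mod 317)
238^79 ≡ 316 (mod 317)
238^158 ≡ 1 (mod 317) ✓
The smallest such exponent is 158, so the order of 238 is 158.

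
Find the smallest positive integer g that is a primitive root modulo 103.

φ(103) = 103 − 1 = 102 = 2 · 3 · 17.
g is a primitive root iff g^(102/q) ≢ 1 (mod 103) for each prime q ∈ {2, 3, 17}.
g = 2: 2^51 ≡ 1 — hits 1, so not a primitive root.
g = 3: 3^51 ≡ 102; 3^34 ≡ 1 — hits 1, so not a primitive root.
g = 4: 4^51 ≡ 1 — hits 1, so not a primitive root.
g = 5: 5^51 ≡ 102; 5^34 ≡ 56; 5^6 ≡ 72 — none is 1, so 5 is a primitive root.
Hence the least primitive root of 103 is 5.

5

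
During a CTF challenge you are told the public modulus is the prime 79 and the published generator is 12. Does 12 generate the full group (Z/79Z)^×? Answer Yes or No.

No

φ(79) = 79 − 1 = 78 = 2 · 3 · 13.
It suffices to check that the order of 12 is not a proper divisor of 78: compute 12^(78/q) for q ∈ {2, 3, 13}.
12^39 ≡ 78 (mod 79)  [q = 2: ≢ 1 ✓]
12^26 ≡ 1 (mod 79)  [q = 3: ≡ 1 ✗]
12^6 ≡ 21 (mod 79)  [q = 13: ≢ 1 ✓]
12^26 ≡ 1 shows ord(12) | 26, strictly less than φ(79); not a primitive root.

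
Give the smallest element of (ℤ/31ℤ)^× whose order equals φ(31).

φ(31) = 31 − 1 = 30 = 2 · 3 · 5.
g is a primitive root iff g^(30/q) ≢ 1 (mod 31) for each prime q ∈ {2, 3, 5}.
g = 2: 2^15 ≡ 1 — hits 1, so not a primitive root.
g = 3: 3^15 ≡ 30; 3^10 ≡ 25; 3^6 ≡ 16 — none is 1, so 3 is a primitive root.
The smallest primitive root modulo 31 is 3.

3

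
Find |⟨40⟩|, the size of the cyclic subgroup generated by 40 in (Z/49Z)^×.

42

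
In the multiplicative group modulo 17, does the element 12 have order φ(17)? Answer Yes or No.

φ(17) = 17 − 1 = 16 = 2^4.
It suffices to check that the order of 12 is not a proper divisor of 16: compute 12^(16/q) for q ∈ {2}.
12^8 ≡ 16 (mod 17)  [q = 2: ≢ 1 ✓]
Every test exponent gives a nontrivial residue, hence 12 generates the full group.

Yes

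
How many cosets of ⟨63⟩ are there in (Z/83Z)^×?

2

The order of 63 must divide φ(83) = 83 − 1 = 82 = 2 · 41.
Divisors of 82: 1, 2, 41, 82.
Evaluate successive powers at the divisors of 82:
63^1 ≡ 63 (mod 83)
63^2 ≡ 68 (mod 83)
63^41 ≡ 1 (mod 83) ✓
Thus |⟨63⟩| = ord(63) = 41.
The index is φ(83) / ord(63) = 82 / 41 = 2.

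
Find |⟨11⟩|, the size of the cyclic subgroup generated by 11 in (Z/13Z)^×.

ord(11) | φ(13) = 13 − 1 = 12 = 2^2 · 3.
Divisors of 12: 1, 2, 3, 4, 6, 12.
Evaluate successive powers at the divisors of 12:
11^1 ≡ 11 (mod 13)
11^2 ≡ 4 (mod 13)
11^3 ≡ 5 (mod 13)
11^4 ≡ 3 (mod 13)
11^6 ≡ 12 (mod 13)
11^12 ≡ 1 (mod 13) ✓
Hence ord(11) = 12.

12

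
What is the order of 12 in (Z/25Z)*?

20

By Lagrange's theorem, ord_25(12) divides φ(25) = φ(5^2) = 5·(5−1) = 20 = 2^2 · 5.
Divisors of 20: 1, 2, 4, 5, 10, 20.
Evaluate successive powers at the divisors of 20:
12^1 ≡ 12 (mod 25)
12^2 ≡ 19 (mod 25)
12^4 ≡ 11 (mod 25)
12^5 ≡ 7 (mod 25)
12^10 ≡ 24 (mod 25)
12^20 ≡ 1 (mod 25) ✓
Therefore the multiplicative order of 12 modulo 25 is 20.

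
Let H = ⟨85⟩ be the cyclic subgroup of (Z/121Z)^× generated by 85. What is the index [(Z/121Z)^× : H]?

By Lagrange's theorem, ord_121(85) divides φ(121) = φ(11^2) = 11·(11−1) = 110 = 2 · 5 · 11.
Divisors of 110: 1, 2, 5, 10, 11, 22, 55, 110.
Compute 85^d (mod 121) for the divisors d until we hit 1:
85^1 ≡ 85 (mod 121)
85^2 ≡ 86 (mod 121)
85^5 ≡ 65 (mod 121)
85^10 ≡ 111 (mod 121)
85^11 ≡ 118 (mod 121)
85^22 ≡ 9 (mod 121)
85^55 ≡ 120 (mod 121)
85^110 ≡ 1 (mod 121) ✓
Thus |⟨85⟩| = ord(85) = 110.
[(Z/121Z)^× : ⟨85⟩] = 110/110 = 1.

1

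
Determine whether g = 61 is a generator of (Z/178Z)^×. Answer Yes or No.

Yes

φ(178) = φ(2)·φ(89) = 1·88 = 88 = 2^3 · 11.
61 is a primitive root mod 178 iff 61^(φ(178)/q) ≢ 1 for every prime q | φ(178), i.e. q ∈ {2, 11}.
61^44 ≡ 177 (mod 178)  [q = 2: ≢ 1 ✓]
61^8 ≡ 39 (mod 178)  [q = 11: ≢ 1 ✓]
All checks pass, so 61 has order 88 and is a primitive root modulo 178.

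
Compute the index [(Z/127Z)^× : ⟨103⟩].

Since 103 ∈ (Z/127Z)^×, its order divides φ(127) = 127 − 1 = 126 = 2 · 3^2 · 7.
Divisors of 126: 1, 2, 3, 6, 7, 9, 14, 18, 21, 42, 63, 126.
Test each divisor d:
103^1 ≡ 103 (mod 127)
103^2 ≡ 68 (mod 127)
103^3 ≡ 19 (mod 127)
103^6 ≡ 107 (mod 127)
103^7 ≡ 99 (mod 127)
103^9 ≡ 1 (mod 127) ✓
The order of 103 is 9, so the subgroup it generates has 9 elements.
[(Z/127Z)^× : ⟨103⟩] = 126/9 = 14.

14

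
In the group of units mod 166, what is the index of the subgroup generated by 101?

The order of 101 must divide φ(166) = φ(2)·φ(83) = 1·82 = 82 = 2 · 41.
Divisors of 82: 1, 2, 41, 82.
Check 101^d mod 166 for each divisor in increasing order:
101^1 ≡ 101
101^2 ≡ 75
101^41 ≡ 165
101^82 ≡ 1
Thus |⟨101⟩| = ord(101) = 82.
Index = |(Z/166Z)^×| / |⟨101⟩| = 82 / 82 = 1.

1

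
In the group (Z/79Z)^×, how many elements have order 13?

φ(79) = 79 − 1 = 78 = 2 · 3 · 13.
Since (Z/79Z)^× is cyclic of order 78, the number of elements of order d is φ(d) when d | 78 and 0 otherwise.
13 | 78, and φ(13) = 13 − 1 = 12.

12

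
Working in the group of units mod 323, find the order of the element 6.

144

By Lagrange's theorem, ord_323(6) divides φ(323) = φ(17·19) = (17−1)·(19−1) = 16·18 = 288 = 2^5 · 3^2.
Divisors of 288: 1, 2, 3, 4, 6, 8, 9, 12, 16, 18, 24, 32, 36, 48, 72, 96, 144, 288.
Evaluate successive powers at the divisors of 288:
6^1 ≡ 6 (mod 323)
6^2 ≡ 36 (mod 323)
6^3 ≡ 216 (mod 323)
6^4 ≡ 4 (mod 323)
6^6 ≡ 144 (mod 323)
6^8 ≡ 16 (mod 323)
6^9 ≡ 96 (mod 323)
6^12 ≡ 64 (mod 323)
6^16 ≡ 256 (mod 323)
6^18 ≡ 172 (mod 323)
6^24 ≡ 220 (mod 323)
6^32 ≡ 290 (mod 323)
6^36 ≡ 191 (mod 323)
6^48 ≡ 273 (mod 323)
6^72 ≡ 305 (mod 323)
6^96 ≡ 239 (mod 323)
6^144 ≡ 1 (mod 323) ✓
So ord_323(6) = 144.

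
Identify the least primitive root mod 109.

6

φ(109) = 109 − 1 = 108 = 2^2 · 3^3.
Test candidates g = 2, 3, … against the prime factors q ∈ {2, 3} of φ(109): g is a generator iff g^(108/q) ≢ 1 for every such q.
g = 2: 2^54 ≡ 108; 2^36 ≡ 1 — hits 1, so not a primitive root.
g = 3: 3^54 ≡ 1 — hits 1, so not a primitive root.
g = 4: 4^54 ≡ 1 — hits 1, so not a primitive root.
g = 5: 5^54 ≡ 1 — hits 1, so not a primitive root.
g = 6: 6^54 ≡ 108; 6^36 ≡ 63 — none is 1, so 6 is a primitive root.
The smallest primitive root modulo 109 is 6.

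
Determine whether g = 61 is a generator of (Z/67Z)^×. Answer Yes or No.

Yes

φ(67) = 67 − 1 = 66 = 2 · 3 · 11.
61 is a primitive root mod 67 iff 61^(φ(67)/q) ≢ 1 for every prime q | φ(67), i.e. q ∈ {2, 3, 11}.
61^33 ≡ 66 (mod 67)  [q = 2: ≢ 1 ✓]
61^22 ≡ 37 (mod 67)  [q = 3: ≢ 1 ✓]
61^6 ≡ 24 (mod 67)  [q = 11: ≢ 1 ✓]
All checks pass, so 61 has order 66 and is a primitive root modulo 67.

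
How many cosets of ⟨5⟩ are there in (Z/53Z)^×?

1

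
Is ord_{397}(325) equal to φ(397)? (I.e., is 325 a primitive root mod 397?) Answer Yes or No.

Yes

φ(397) = 397 − 1 = 396 = 2^2 · 3^2 · 11.
Test 325^(396/q) mod 397 for each prime factor q of 396:
325^198 ≡ 396 (mod 397)  [q = 2: ≢ 1 ✓]
325^132 ≡ 362 (mod 397)  [q = 3: ≢ 1 ✓]
325^36 ≡ 126 (mod 397)  [q = 11: ≢ 1 ✓]
None equal 1, so ord_397(325) = 396: 325 is a primitive root.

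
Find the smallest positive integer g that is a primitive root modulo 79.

3

φ(79) = 79 − 1 = 78 = 2 · 3 · 13.
g is a primitive root iff g^(78/q) ≢ 1 (mod 79) for each prime q ∈ {2, 3, 13}.
g = 2: 2^39 ≡ 1 — hits 1, so not a primitive root.
g = 3: 3^39 ≡ 78; 3^26 ≡ 23; 3^6 ≡ 18 — none is 1, so 3 is a primitive root.
So 3 is the smallest generator of (Z/79Z)^×.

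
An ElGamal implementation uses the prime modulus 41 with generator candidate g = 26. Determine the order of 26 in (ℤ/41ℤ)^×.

40

By Lagrange's theorem, ord_41(26) divides φ(41) = 41 − 1 = 40 = 2^3 · 5.
Divisors of 40: 1, 2, 4, 5, 8, 10, 20, 40.
Compute 26^d (mod 41) for the divisors d until we hit 1:
26^1 ≡ 26 (mod 41)
26^2 ≡ 20 (mod 41)
26^4 ≡ 31 (mod 41)
26^5 ≡ 27 (mod 41)
26^8 ≡ 18 (mod 41)
26^10 ≡ 32 (mod 41)
26^20 ≡ 40 (mod 41)
26^40 ≡ 1 (mod 41) ✓
The smallest such exponent is 40, so the order of 26 is 40.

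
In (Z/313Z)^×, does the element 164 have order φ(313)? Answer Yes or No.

Yes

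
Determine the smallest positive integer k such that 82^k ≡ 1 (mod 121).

55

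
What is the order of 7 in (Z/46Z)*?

22

ord(7) | φ(46) = φ(2)·φ(23) = 1·22 = 22 = 2 · 11.
Divisors of 22: 1, 2, 11, 22.
Test each divisor d:
7^1 ≡ 7 (mod 46)
7^2 ≡ 3 (mod 46)
7^11 ≡ 45 (mod 46)
7^22 ≡ 1 (mod 46) ✓
Therefore the multiplicative order of 7 modulo 46 is 22.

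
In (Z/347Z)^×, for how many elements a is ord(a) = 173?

172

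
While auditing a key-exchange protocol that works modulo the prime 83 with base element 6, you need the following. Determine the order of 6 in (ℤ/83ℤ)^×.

By Lagrange's theorem, ord_83(6) divides φ(83) = 83 − 1 = 82 = 2 · 41.
Divisors of 82: 1, 2, 41, 82.
Test each divisor d:
6^1 ≡ 6
6^2 ≡ 36
6^41 ≡ 82
6^82 ≡ 1
Therefore the multiplicative order of 6 modulo 83 is 82.

82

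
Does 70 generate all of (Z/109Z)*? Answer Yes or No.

φ(109) = 109 − 1 = 108 = 2^2 · 3^3.
It suffices to check that the order of 70 is not a proper divisor of 108: compute 70^(108/q) for q ∈ {2, 3}.
70^54 ≡ 108 (mod 109)  [q = 2: ≢ 1 ✓]
70^36 ≡ 45 (mod 109)  [q = 3: ≢ 1 ✓]
All checks pass, so 70 has order 108 and is a primitive root modulo 109.

Yes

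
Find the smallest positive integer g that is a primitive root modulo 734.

11

φ(734) = φ(2)·φ(367) = 1·366 = 366 = 2 · 3 · 61.
Test candidates g = 2, 3, … against the prime factors q ∈ {2, 3, 61} of φ(734): g is a generator iff g^(366/q) ≢ 1 for every such q.
g = 2: gcd(2, 734) = 2 > 1, not a unit — skip.
g = 3: 3^183 ≡ 733; 3^122 ≡ 1 — hits 1, so not a primitive root.
g = 4: gcd(4, 734) = 2 > 1, not a unit — skip.
g = 5: 5^183 ≡ 733; 5^122 ≡ 1 — hits 1, so not a primitive root.
g = 6: gcd(6, 734) = 2 > 1, not a unit — skip.
g = 7: 7^183 ≡ 1 — hits 1, so not a primitive root.
g = 8: gcd(8, 734) = 2 > 1, not a unit — skip.
g = 9: 9^183 ≡ 1 — hits 1, so not a primitive root.
g = 10: gcd(10, 734) = 2 > 1, not a unit — skip.
g = 11: 11^183 ≡ 733; 11^122 ≡ 283; 11^6 ≡ 419 — none is 1, so 11 is a primitive root.
So 11 is the smallest generator of (Z/734Z)^×.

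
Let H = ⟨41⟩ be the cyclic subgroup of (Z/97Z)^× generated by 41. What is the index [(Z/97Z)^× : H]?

1

The order of 41 must divide φ(97) = 97 − 1 = 96 = 2^5 · 3.
Divisors of 96: 1, 2, 3, 4, 6, 8, 12, 16, 24, 32, 48, 96.
Evaluate successive powers at the divisors of 96:
41^1 ≡ 41
41^2 ≡ 32
41^3 ≡ 51
41^4 ≡ 54
41^6 ≡ 79
41^8 ≡ 6
41^12 ≡ 33
41^16 ≡ 36
41^24 ≡ 22
41^32 ≡ 35
41^48 ≡ 96
41^96 ≡ 1
Thus |⟨41⟩| = ord(41) = 96.
[(Z/97Z)^× : ⟨41⟩] = 96/96 = 1.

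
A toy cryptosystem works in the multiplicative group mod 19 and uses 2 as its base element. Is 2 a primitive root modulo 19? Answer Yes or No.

φ(19) = 19 − 1 = 18 = 2 · 3^2.
An element g generates (Z/19Z)^× iff g^(18/q) ≢ 1 (mod 19) for each prime q ∈ {2, 3}.
2^9 ≡ 18 (mod 19)  [q = 2: ≢ 1 ✓]
2^6 ≡ 7 (mod 19)  [q = 3: ≢ 1 ✓]
None equal 1, so ord_19(2) = 18: 2 is a primitive root.

Yes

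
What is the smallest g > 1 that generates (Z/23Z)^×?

φ(23) = 23 − 1 = 22 = 2 · 11.
Test candidates g = 2, 3, … against the prime factors q ∈ {2, 11} of φ(23): g is a generator iff g^(22/q) ≢ 1 for every such q.
g = 2: 2^11 ≡ 1 — hits 1, so not a primitive root.
g = 3: 3^11 ≡ 1 — hits 1, so not a primitive root.
g = 4: 4^11 ≡ 1 — hits 1, so not a primitive root.
g = 5: 5^11 ≡ 22; 5^2 ≡ 2 — none is 1, so 5 is a primitive root.
So 5 is the smallest generator of (Z/23Z)^×.

5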